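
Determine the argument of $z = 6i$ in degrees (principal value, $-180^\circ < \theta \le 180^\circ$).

a = 0 and b > 0, so z lies on the positive imaginary axis: θ = 90°


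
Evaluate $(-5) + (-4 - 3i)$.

(-5 + (-4)) + (0 + (-3))i = -9 - 3i


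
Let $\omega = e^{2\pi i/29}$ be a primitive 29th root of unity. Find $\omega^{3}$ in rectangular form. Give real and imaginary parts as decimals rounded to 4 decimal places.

ω^3 = e^(2πi·3/29) = e^(i·6π/29)
= cos(6π/29) + i sin(6π/29)
= 0.7961 + 0.6052i


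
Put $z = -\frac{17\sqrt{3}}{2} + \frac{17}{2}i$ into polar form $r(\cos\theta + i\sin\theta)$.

r = |z| = sqrt(a^2 + b^2) = sqrt((-17*sqrt(3)/2)^2 + (17/2)^2) = sqrt(867/4 + 289/4) = sqrt(289) = 17
θ = arctan(b/a) = arctan(8.5/-14.7224) (quadrant-adjusted) = 150°
z = 17(cos 150° + i sin 150°)


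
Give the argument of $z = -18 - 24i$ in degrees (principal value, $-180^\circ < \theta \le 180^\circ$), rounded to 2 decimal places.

θ = arctan(b/a) = arctan(-24/-18) (quadrant-adjusted) = -126.87°


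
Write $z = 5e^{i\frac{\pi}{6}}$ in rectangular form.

a = r cos θ = 5 * sqrt(3)/2 = 5*sqrt(3)/2
b = r sin θ = 5 * 1/2 = 5/2
z = 5*sqrt(3)/2 + (5/2)i


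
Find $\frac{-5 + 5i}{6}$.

Divisor is real, so divide each part by 6:
= -5/6 + (5/6)i


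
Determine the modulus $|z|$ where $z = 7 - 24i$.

|z| = sqrt(a^2 + b^2) = sqrt(7^2 + (-24)^2) = sqrt(625) = 25


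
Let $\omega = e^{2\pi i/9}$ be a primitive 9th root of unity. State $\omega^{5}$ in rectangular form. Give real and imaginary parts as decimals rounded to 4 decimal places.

ω^5 = e^(2πi·5/9) = e^(i·10π/9)
= cos(10π/9) + i sin(10π/9)
= -0.9397 - 0.3420i


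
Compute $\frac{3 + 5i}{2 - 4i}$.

Multiply numerator and denominator by conjugate (2 + 4i):
= (3 + 5i)(2 + 4i) / (2^2 + (-4)^2)
= (-14 + 22i) / 20
Divide through by 2: (-7 + 11i) / 10
= -7/10 + (11/10)i


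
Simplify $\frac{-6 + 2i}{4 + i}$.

Multiply numerator and denominator by conjugate (4 - i):
= (-6 + 2i)(4 - i) / (4^2 + 1^2)
= (-22 + 14i) / 17
= -22/17 + (14/17)i


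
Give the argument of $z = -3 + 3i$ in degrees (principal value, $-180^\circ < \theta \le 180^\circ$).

θ = arctan(b/a) = arctan(3/-3) (quadrant-adjusted) = 135°


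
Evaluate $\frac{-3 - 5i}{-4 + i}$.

Multiply numerator and denominator by conjugate (-4 - i):
= (-3 - 5i)(-4 - i) / ((-4)^2 + 1^2)
= (7 + 23i) / 17
= 7/17 + (23/17)i


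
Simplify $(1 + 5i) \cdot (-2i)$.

(a1*a2 - b1*b2) + (a1*b2 + b1*a2)i
= (0 - (-10)) + (-2 + 0)i
= 10 - 2i


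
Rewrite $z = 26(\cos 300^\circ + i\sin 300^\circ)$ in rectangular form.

a = r cos θ = 26 * 1/2 = 13
b = r sin θ = 26 * -sqrt(3)/2 = -13*sqrt(3)
z = 13 - 13*sqrt(3)i


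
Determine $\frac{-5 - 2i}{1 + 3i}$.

Multiply numerator and denominator by conjugate (1 - 3i):
= (-5 - 2i)(1 - 3i) / (1^2 + 3^2)
= (-11 + 13i) / 10
= -11/10 + (13/10)i


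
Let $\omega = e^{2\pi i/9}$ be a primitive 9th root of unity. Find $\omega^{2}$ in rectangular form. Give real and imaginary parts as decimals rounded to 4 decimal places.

ω^2 = e^(2πi·2/9) = e^(i·4π/9)
= cos(4π/9) + i sin(4π/9)
= 0.1736 + 0.9848i


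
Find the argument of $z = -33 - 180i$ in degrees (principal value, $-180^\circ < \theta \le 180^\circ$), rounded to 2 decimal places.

θ = arctan(b/a) = arctan(-180/-33) (quadrant-adjusted) = -100.39°


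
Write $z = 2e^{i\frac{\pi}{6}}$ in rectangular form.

a = r cos θ = 2 * sqrt(3)/2 = sqrt(3)
b = r sin θ = 2 * 1/2 = 1
z = sqrt(3) + i


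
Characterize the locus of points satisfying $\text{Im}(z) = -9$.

Im(z) = y where z = x + yi; the equation y = -9 is satisfied by all points with that y-coordinate
Locus: Horizontal line y = -9


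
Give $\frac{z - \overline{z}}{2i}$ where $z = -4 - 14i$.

z - conjugate(z) = 2bi
(z - conjugate(z))/(2i) = 2bi/(2i) = b = -14


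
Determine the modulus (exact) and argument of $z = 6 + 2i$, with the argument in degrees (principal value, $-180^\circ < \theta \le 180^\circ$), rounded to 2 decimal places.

|z| = sqrt(6^2 + 2^2) = sqrt(40)
arg(z) = arctan(b/a) = arctan(2/6) (quadrant-adjusted) = 18.43°


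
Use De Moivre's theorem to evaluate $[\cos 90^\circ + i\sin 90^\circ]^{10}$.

By De Moivre: z^n = r^n(cos(nθ) + i sin(nθ))
= 1^10(cos(10*90°) + i sin(10*90°))
= 1(cos 180° + i sin 180°)
= -1


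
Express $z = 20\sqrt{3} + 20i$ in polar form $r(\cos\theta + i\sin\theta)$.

r = |z| = sqrt(a^2 + b^2) = sqrt((20*sqrt(3))^2 + (20)^2) = sqrt(1200 + 400) = sqrt(1600) = 40
θ = arctan(b/a) = arctan(20/34.641) (quadrant-adjusted) = 30°
z = 40(cos 30° + i sin 30°)


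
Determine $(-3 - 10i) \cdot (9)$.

(a1*a2 - b1*b2) + (a1*b2 + b1*a2)i
= (-27 - 0) + (0 + (-90))i
= -27 - 90i


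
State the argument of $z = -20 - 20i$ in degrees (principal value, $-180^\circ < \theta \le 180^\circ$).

θ = arctan(b/a) = arctan(-20/-20) (quadrant-adjusted) = -135°


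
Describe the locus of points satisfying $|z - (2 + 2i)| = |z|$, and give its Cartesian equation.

|z - z1| = |z - z2| means z is equidistant from z1 and z2,
i.e. the perpendicular bisector of the segment from (2, 2) to (0, 0) (midpoint (1, 1)).
With z = x + yi, square both sides:
(x - 2)^2 + (y - 2)^2 = (x - 0)^2 + (y - 0)^2
The x^2 and y^2 terms cancel: -4x + (-4)y = 0 - 8 = -8
Simplify: x + y = 2
Locus: Perpendicular bisector of the segment from (2, 2) to (0, 0): the line x + y = 2


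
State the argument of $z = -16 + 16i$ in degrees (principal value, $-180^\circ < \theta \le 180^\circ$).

θ = arctan(b/a) = arctan(16/-16) (quadrant-adjusted) = 135°


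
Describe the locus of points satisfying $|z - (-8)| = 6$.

|z - z0| = r describes a circle centered at z0 with radius r
Here z0 = -8 and r = 6
Locus: Circle centered at (-8, 0) with radius 6


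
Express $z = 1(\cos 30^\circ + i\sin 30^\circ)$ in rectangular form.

a = r cos θ = 1 * sqrt(3)/2 = sqrt(3)/2
b = r sin θ = 1 * 1/2 = 1/2
z = sqrt(3)/2 + (1/2)i


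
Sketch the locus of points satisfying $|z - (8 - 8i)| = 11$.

|z - z0| = r describes a circle centered at z0 with radius r
Here z0 = 8 - 8i and r = 11
Locus: Circle centered at (8, -8) with radius 11


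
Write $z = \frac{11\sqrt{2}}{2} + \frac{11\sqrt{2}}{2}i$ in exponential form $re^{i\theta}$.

r = |z| = sqrt((11*sqrt(2)/2)^2 + (11*sqrt(2)/2)^2) = sqrt(121/2 + 121/2) = sqrt(121) = 11
θ = arctan(b/a) = arctan(7.7782/7.7782) (quadrant-adjusted) = 45° = π/4
z = 11e^(i*π/4)


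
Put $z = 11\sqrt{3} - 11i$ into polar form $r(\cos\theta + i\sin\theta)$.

r = |z| = sqrt(a^2 + b^2) = sqrt((11*sqrt(3))^2 + (-11)^2) = sqrt(363 + 121) = sqrt(484) = 22
θ = arctan(b/a) = arctan(-11/19.0526) (quadrant-adjusted) = 330°
z = 22(cos 330° + i sin 330°)


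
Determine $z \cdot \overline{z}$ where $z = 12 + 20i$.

z * conjugate(z) = |z|^2 = a^2 + b^2
= 12^2 + 20^2 = 544


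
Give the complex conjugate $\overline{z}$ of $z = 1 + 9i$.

If z = a + bi, then conjugate(z) = a - bi
conjugate(1 + 9i) = 1 - 9i


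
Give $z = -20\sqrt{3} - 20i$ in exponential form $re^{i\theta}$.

r = |z| = sqrt((-20*sqrt(3))^2 + (-20)^2) = sqrt(1200 + 400) = sqrt(1600) = 40
θ = arctan(b/a) = arctan(-20/-34.641) (quadrant-adjusted) = -150° = -5π/6
z = 40e^(-i*5π/6)


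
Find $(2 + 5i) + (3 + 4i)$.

(2 + 3) + (5 + 4)i = 5 + 9i


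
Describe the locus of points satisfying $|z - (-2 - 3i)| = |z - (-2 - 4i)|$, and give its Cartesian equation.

|z - z1| = |z - z2| means z is equidistant from z1 and z2,
i.e. the perpendicular bisector of the segment from (-2, -3) to (-2, -4) (midpoint (-2, -7/2)).
With z = x + yi, square both sides:
(x - (-2))^2 + (y - (-3))^2 = (x - (-2))^2 + (y - (-4))^2
The x^2 and y^2 terms cancel: 0x + (-2)y = 20 - 13 = 7
Simplify: y = -7/2
Locus: Perpendicular bisector of the segment from (-2, -3) to (-2, -4): the line y = -7/2


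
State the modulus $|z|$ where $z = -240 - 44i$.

|z| = sqrt(a^2 + b^2) = sqrt((-240)^2 + (-44)^2) = sqrt(59536) = 244


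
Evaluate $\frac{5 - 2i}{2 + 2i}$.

Multiply numerator and denominator by conjugate (2 - 2i):
= (5 - 2i)(2 - 2i) / (2^2 + 2^2)
= (6 - 14i) / 8
Divide through by 2: (3 - 7i) / 4
= 3/4 - (7/4)i


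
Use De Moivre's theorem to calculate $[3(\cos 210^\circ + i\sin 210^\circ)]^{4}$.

By De Moivre: z^n = r^n(cos(nθ) + i sin(nθ))
= 3^4(cos(4*210°) + i sin(4*210°))
= 81(cos 120° + i sin 120°)
= -81/2 + (81*sqrt(3)/2)i


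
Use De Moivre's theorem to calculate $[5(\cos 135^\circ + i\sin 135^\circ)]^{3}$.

By De Moivre: z^n = r^n(cos(nθ) + i sin(nθ))
= 5^3(cos(3*135°) + i sin(3*135°))
= 125(cos 45° + i sin 45°)
= 125*sqrt(2)/2 + (125*sqrt(2)/2)i


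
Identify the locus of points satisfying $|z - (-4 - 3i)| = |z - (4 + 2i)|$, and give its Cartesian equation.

|z - z1| = |z - z2| means z is equidistant from z1 and z2,
i.e. the perpendicular bisector of the segment from (-4, -3) to (4, 2) (midpoint (0, -1/2)).
With z = x + yi, square both sides:
(x - (-4))^2 + (y - (-3))^2 = (x - 4)^2 + (y - 2)^2
The x^2 and y^2 terms cancel: 16x + 10y = 20 - 25 = -5
Simplify: 16x + 10y = -5
Locus: Perpendicular bisector of the segment from (-4, -3) to (4, 2): the line 16x + 10y = -5


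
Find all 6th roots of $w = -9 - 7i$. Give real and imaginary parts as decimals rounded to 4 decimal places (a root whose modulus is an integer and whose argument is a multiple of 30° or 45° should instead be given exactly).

|w| = sqrt(130) ≈ 11.401754, arg(w) ≈ 217.874984°
Root modulus = sqrt(130)^(1/6) ≈ 1.500244
Root arguments: θ_k = (arg(w) + 360°k)/6 for k = 0, 1, ..., 5
Compute each root as (root modulus)(cos θ_k + i sin θ_k) using full-precision intermediates, then round to 4 decimal places.
Roots: 1.2089 + 0.8884i, -0.1650 + 1.4911i, -1.3738 + 0.6027i, -1.2089 - 0.8884i, 0.1650 - 1.4911i, 1.3738 - 0.6027i


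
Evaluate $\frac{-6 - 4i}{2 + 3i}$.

Multiply numerator and denominator by conjugate (2 - 3i):
= (-6 - 4i)(2 - 3i) / (2^2 + 3^2)
= (-24 + 10i) / 13
= -24/13 + (10/13)i


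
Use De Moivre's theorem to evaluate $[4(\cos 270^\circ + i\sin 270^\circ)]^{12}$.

By De Moivre: z^n = r^n(cos(nθ) + i sin(nθ))
= 4^12(cos(12*270°) + i sin(12*270°))
= 16777216(cos 0° + i sin 0°)
= 16777216


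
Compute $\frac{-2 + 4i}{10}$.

Divisor is real, so divide each part by 10:
= -1/5 + (2/5)i


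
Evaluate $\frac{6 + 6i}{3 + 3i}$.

Multiply numerator and denominator by conjugate (3 - 3i):
= (6 + 6i)(3 - 3i) / (3^2 + 3^2)
= (36) / 18
= 2


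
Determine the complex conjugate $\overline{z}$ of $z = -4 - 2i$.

If z = a + bi, then conjugate(z) = a - bi
conjugate(-4 - 2i) = -4 + 2i


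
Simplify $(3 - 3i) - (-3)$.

(3 - (-3)) + (-3 - 0)i = 6 - 3i


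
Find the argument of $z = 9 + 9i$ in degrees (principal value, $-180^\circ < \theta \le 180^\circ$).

θ = arctan(b/a) = arctan(9/9) (quadrant-adjusted) = 45°


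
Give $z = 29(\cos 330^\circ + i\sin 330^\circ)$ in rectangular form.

a = r cos θ = 29 * sqrt(3)/2 = 29*sqrt(3)/2
b = r sin θ = 29 * -1/2 = -29/2
z = 29*sqrt(3)/2 - (29/2)i


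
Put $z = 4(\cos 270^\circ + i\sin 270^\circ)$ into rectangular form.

a = r cos θ = 4 * 0 = 0
b = r sin θ = 4 * -1 = -4
z = -4i


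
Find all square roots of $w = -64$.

|w| = 64, arg(w) = 180°
Root modulus = 64^(1/2) = 8
Root arguments: θ_k = (180° + 360°k)/2 for k = 0, 1, ..., 1
Roots: 8i, -8i


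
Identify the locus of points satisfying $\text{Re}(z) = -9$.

Re(z) = x where z = x + yi; the equation x = -9 is satisfied by all points with that x-coordinate
Locus: Vertical line x = -9


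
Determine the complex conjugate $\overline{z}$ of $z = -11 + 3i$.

If z = a + bi, then conjugate(z) = a - bi
conjugate(-11 + 3i) = -11 - 3i


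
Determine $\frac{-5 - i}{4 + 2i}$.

Multiply numerator and denominator by conjugate (4 - 2i):
= (-5 - i)(4 - 2i) / (4^2 + 2^2)
= (-22 + 6i) / 20
Divide through by 2: (-11 + 3i) / 10
= -11/10 + (3/10)i


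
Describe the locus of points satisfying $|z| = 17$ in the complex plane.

|z| = 17 means sqrt(x^2 + y^2) = 17
This is a circle of radius 17 centered at the origin


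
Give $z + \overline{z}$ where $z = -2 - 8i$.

z + conjugate(z) = (a + bi) + (a - bi) = 2a
= 2 * (-2) = -4


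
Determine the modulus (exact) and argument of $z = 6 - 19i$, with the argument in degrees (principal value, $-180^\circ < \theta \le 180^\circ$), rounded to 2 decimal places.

|z| = sqrt(6^2 + (-19)^2) = sqrt(397)
arg(z) = arctan(b/a) = arctan(-19/6) (quadrant-adjusted) = -72.47°


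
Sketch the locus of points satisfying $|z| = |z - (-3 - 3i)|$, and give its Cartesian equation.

|z - z1| = |z - z2| means z is equidistant from z1 and z2,
i.e. the perpendicular bisector of the segment from (0, 0) to (-3, -3) (midpoint (-3/2, -3/2)).
With z = x + yi, square both sides:
(x - 0)^2 + (y - 0)^2 = (x - (-3))^2 + (y - (-3))^2
The x^2 and y^2 terms cancel: -6x + (-6)y = 18 - 0 = 18
Simplify: x + y = -3
Locus: Perpendicular bisector of the segment from (0, 0) to (-3, -3): the line x + y = -3


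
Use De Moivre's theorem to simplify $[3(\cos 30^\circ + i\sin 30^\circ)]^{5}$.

By De Moivre: z^n = r^n(cos(nθ) + i sin(nθ))
= 3^5(cos(5*30°) + i sin(5*30°))
= 243(cos 150° + i sin 150°)
= -243*sqrt(3)/2 + (243/2)i


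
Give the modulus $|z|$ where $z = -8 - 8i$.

|z| = sqrt(a^2 + b^2) = sqrt((-8)^2 + (-8)^2) = sqrt(128) = sqrt(128)


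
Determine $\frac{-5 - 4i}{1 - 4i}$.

Multiply numerator and denominator by conjugate (1 + 4i):
= (-5 - 4i)(1 + 4i) / (1^2 + (-4)^2)
= (11 - 24i) / 17
= 11/17 - (24/17)i


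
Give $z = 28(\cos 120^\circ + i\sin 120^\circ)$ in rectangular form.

a = r cos θ = 28 * -1/2 = -14
b = r sin θ = 28 * sqrt(3)/2 = 14*sqrt(3)
z = -14 + 14*sqrt(3)i


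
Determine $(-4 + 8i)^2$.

(a + bi)^2 = a^2 - b^2 + 2abi
= (-4)^2 - 8^2 + 2*(-4)*8i
= -48 - 64i


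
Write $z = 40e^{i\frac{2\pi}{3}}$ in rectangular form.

a = r cos θ = 40 * -1/2 = -20
b = r sin θ = 40 * sqrt(3)/2 = 20*sqrt(3)
z = -20 + 20*sqrt(3)i


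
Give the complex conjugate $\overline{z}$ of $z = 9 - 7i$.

If z = a + bi, then conjugate(z) = a - bi
conjugate(9 - 7i) = 9 + 7i


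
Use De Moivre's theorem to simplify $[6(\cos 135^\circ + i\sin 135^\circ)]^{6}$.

By De Moivre: z^n = r^n(cos(nθ) + i sin(nθ))
= 6^6(cos(6*135°) + i sin(6*135°))
= 46656(cos 90° + i sin 90°)
= 46656i


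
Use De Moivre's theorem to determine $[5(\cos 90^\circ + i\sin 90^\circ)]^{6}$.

By De Moivre: z^n = r^n(cos(nθ) + i sin(nθ))
= 5^6(cos(6*90°) + i sin(6*90°))
= 15625(cos 180° + i sin 180°)
= -15625


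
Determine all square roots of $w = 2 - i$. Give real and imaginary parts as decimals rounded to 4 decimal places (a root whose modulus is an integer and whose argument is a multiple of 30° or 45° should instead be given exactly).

|w| = sqrt(5) ≈ 2.236068, arg(w) ≈ 333.434949°
Root modulus = sqrt(5)^(1/2) ≈ 1.495349
Root arguments: θ_k = (arg(w) + 360°k)/2 for k = 0, 1, ..., 1
Compute each root as (root modulus)(cos θ_k + i sin θ_k) using full-precision intermediates, then round to 4 decimal places.
Roots: -1.4553 + 0.3436i, 1.4553 - 0.3436i


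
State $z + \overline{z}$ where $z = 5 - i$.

z + conjugate(z) = (a + bi) + (a - bi) = 2a
= 2 * 5 = 10


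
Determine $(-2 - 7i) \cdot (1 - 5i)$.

(a1*a2 - b1*b2) + (a1*b2 + b1*a2)i
= (-2 - 35) + (10 + (-7))i
= -37 + 3i


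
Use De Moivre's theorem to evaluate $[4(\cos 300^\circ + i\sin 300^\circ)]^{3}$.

By De Moivre: z^n = r^n(cos(nθ) + i sin(nθ))
= 4^3(cos(3*300°) + i sin(3*300°))
= 64(cos 180° + i sin 180°)
= -64


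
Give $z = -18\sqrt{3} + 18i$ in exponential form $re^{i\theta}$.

r = |z| = sqrt((-18*sqrt(3))^2 + (18)^2) = sqrt(972 + 324) = sqrt(1296) = 36
θ = arctan(b/a) = arctan(18/-31.1769) (quadrant-adjusted) = 150° = 5π/6
z = 36e^(i*5π/6)


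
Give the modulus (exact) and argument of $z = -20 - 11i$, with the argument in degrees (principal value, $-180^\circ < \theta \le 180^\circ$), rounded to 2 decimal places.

|z| = sqrt((-20)^2 + (-11)^2) = sqrt(521)
arg(z) = arctan(b/a) = arctan(-11/-20) (quadrant-adjusted) = -151.19°


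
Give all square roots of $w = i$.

|w| = 1, arg(w) = 90°
Root modulus = 1^(1/2) = 1
Root arguments: θ_k = (90° + 360°k)/2 for k = 0, 1, ..., 1
Roots: sqrt(2)/2 + (sqrt(2)/2)i, -sqrt(2)/2 - (sqrt(2)/2)i


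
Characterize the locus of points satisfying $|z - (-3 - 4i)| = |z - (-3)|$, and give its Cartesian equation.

|z - z1| = |z - z2| means z is equidistant from z1 and z2,
i.e. the perpendicular bisector of the segment from (-3, -4) to (-3, 0) (midpoint (-3, -2)).
With z = x + yi, square both sides:
(x - (-3))^2 + (y - (-4))^2 = (x - (-3))^2 + (y - 0)^2
The x^2 and y^2 terms cancel: 0x + 8y = 9 - 25 = -16
Simplify: y = -2
Locus: Perpendicular bisector of the segment from (-3, -4) to (-3, 0): the line y = -2


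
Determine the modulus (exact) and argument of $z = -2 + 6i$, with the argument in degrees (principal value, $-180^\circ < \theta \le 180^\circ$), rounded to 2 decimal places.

|z| = sqrt((-2)^2 + 6^2) = sqrt(40)
arg(z) = arctan(b/a) = arctan(6/-2) (quadrant-adjusted) = 108.43°


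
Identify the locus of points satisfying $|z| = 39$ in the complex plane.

|z| = 39 means sqrt(x^2 + y^2) = 39
This is a circle of radius 39 centered at the origin


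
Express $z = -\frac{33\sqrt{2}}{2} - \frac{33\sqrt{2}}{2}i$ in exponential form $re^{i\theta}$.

r = |z| = sqrt((-33*sqrt(2)/2)^2 + (-33*sqrt(2)/2)^2) = sqrt(1089/2 + 1089/2) = sqrt(1089) = 33
θ = arctan(b/a) = arctan(-23.3345/-23.3345) (quadrant-adjusted) = 225° = 5π/4
z = 33e^(i*5π/4)


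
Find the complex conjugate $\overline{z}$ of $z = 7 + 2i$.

If z = a + bi, then conjugate(z) = a - bi
conjugate(7 + 2i) = 7 - 2i


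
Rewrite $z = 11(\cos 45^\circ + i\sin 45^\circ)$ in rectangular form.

a = r cos θ = 11 * sqrt(2)/2 = 11*sqrt(2)/2
b = r sin θ = 11 * sqrt(2)/2 = 11*sqrt(2)/2
z = 11*sqrt(2)/2 + (11*sqrt(2)/2)i


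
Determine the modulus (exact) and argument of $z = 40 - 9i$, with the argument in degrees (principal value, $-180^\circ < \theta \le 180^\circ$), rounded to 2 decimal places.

|z| = sqrt(40^2 + (-9)^2) = 41
arg(z) = arctan(b/a) = arctan(-9/40) (quadrant-adjusted) = -12.68°


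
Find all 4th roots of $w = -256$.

|w| = 256, arg(w) = 180°
Root modulus = 256^(1/4) = 4
Root arguments: θ_k = (180° + 360°k)/4 for k = 0, 1, ..., 3
Roots: 2*sqrt(2) + 2*sqrt(2)i, -2*sqrt(2) + 2*sqrt(2)i, -2*sqrt(2) - 2*sqrt(2)i, 2*sqrt(2) - 2*sqrt(2)i


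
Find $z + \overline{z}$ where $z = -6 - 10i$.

z + conjugate(z) = (a + bi) + (a - bi) = 2a
= 2 * (-6) = -12


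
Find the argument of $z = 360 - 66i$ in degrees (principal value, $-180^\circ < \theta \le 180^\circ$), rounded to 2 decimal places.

θ = arctan(b/a) = arctan(-66/360) (quadrant-adjusted) = -10.39°


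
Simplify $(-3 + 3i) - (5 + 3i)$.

(-3 - 5) + (3 - 3)i = -8


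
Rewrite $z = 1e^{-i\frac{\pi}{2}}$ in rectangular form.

a = r cos θ = 1 * 0 = 0
b = r sin θ = 1 * -1 = -1
z = -i


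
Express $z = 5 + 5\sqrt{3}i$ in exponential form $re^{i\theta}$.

r = |z| = sqrt((5)^2 + (5*sqrt(3))^2) = sqrt(25 + 75) = sqrt(100) = 10
θ = arctan(b/a) = arctan(8.6603/5) (quadrant-adjusted) = 60° = π/3
z = 10e^(i*π/3)


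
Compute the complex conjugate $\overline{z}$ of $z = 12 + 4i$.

If z = a + bi, then conjugate(z) = a - bi
conjugate(12 + 4i) = 12 - 4i


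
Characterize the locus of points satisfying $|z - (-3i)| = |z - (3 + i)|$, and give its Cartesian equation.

|z - z1| = |z - z2| means z is equidistant from z1 and z2,
i.e. the perpendicular bisector of the segment from (0, -3) to (3, 1) (midpoint (3/2, -1)).
With z = x + yi, square both sides:
(x - 0)^2 + (y - (-3))^2 = (x - 3)^2 + (y - 1)^2
The x^2 and y^2 terms cancel: 6x + 8y = 10 - 9 = 1
Simplify: 6x + 8y = 1
Locus: Perpendicular bisector of the segment from (0, -3) to (3, 1): the line 6x + 8y = 1


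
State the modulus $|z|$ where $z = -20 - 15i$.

|z| = sqrt(a^2 + b^2) = sqrt((-20)^2 + (-15)^2) = sqrt(625) = 25


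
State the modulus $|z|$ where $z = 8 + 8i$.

|z| = sqrt(a^2 + b^2) = sqrt(8^2 + 8^2) = sqrt(128) = sqrt(128)


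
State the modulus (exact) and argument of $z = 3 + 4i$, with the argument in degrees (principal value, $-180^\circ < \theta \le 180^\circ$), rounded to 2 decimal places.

|z| = sqrt(3^2 + 4^2) = 5
arg(z) = arctan(b/a) = arctan(4/3) (quadrant-adjusted) = 53.13°


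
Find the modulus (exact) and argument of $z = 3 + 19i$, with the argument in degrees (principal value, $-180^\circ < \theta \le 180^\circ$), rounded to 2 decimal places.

|z| = sqrt(3^2 + 19^2) = sqrt(370)
arg(z) = arctan(b/a) = arctan(19/3) (quadrant-adjusted) = 81.03°


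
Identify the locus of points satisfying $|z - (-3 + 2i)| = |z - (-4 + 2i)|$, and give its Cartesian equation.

|z - z1| = |z - z2| means z is equidistant from z1 and z2,
i.e. the perpendicular bisector of the segment from (-3, 2) to (-4, 2) (midpoint (-7/2, 2)).
With z = x + yi, square both sides:
(x - (-3))^2 + (y - 2)^2 = (x - (-4))^2 + (y - 2)^2
The x^2 and y^2 terms cancel: -2x + 0y = 20 - 13 = 7
Simplify: x = -7/2
Locus: Perpendicular bisector of the segment from (-3, 2) to (-4, 2): the line x = -7/2


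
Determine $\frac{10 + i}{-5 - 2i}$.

Multiply numerator and denominator by conjugate (-5 + 2i):
= (10 + i)(-5 + 2i) / ((-5)^2 + (-2)^2)
= (-52 + 15i) / 29
= -52/29 + (15/29)i


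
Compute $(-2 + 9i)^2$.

(a + bi)^2 = a^2 - b^2 + 2abi
= (-2)^2 - 9^2 + 2*(-2)*9i
= -77 - 36i


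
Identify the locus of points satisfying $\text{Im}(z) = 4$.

Im(z) = y where z = x + yi; the equation y = 4 is satisfied by all points with that y-coordinate
Locus: Horizontal line y = 4


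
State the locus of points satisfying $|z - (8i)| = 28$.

|z - z0| = r describes a circle centered at z0 with radius r
Here z0 = 8i and r = 28
Locus: Circle centered at (0, 8) with radius 28


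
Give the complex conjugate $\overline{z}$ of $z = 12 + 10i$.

If z = a + bi, then conjugate(z) = a - bi
conjugate(12 + 10i) = 12 - 10i


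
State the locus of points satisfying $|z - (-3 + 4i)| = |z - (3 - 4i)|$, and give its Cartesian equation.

|z - z1| = |z - z2| means z is equidistant from z1 and z2,
i.e. the perpendicular bisector of the segment from (-3, 4) to (3, -4) (midpoint (0, 0)).
With z = x + yi, square both sides:
(x - (-3))^2 + (y - 4)^2 = (x - 3)^2 + (y - (-4))^2
The x^2 and y^2 terms cancel: 12x + (-16)y = 25 - 25 = 0
Simplify: 3x - 4y = 0
Locus: Perpendicular bisector of the segment from (-3, 4) to (3, -4): the line 3x - 4y = 0


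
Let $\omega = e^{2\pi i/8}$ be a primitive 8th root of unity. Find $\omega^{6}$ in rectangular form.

ω^6 = e^(2πi·6/8) = e^(i·3π/2)
= cos(3π/2) + i sin(3π/2)
= -i


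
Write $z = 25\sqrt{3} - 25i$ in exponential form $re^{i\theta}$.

r = |z| = sqrt((25*sqrt(3))^2 + (-25)^2) = sqrt(1875 + 625) = sqrt(2500) = 50
θ = arctan(b/a) = arctan(-25/43.3013) (quadrant-adjusted) = -30° = -π/6
z = 50e^(-i*π/6)


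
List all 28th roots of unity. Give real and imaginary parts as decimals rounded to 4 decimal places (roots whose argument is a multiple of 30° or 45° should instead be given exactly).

ω_k = e^(2πik/28) = cos(2πk/28) + i sin(2πk/28) for k = 0, 1, ..., 27
Roots: 1, 0.9749 + 0.2225i, 0.9010 + 0.4339i, 0.7818 + 0.6235i, 0.6235 + 0.7818i, 0.4339 + 0.9010i, 0.2225 + 0.9749i, i, -0.2225 + 0.9749i, -0.4339 + 0.9010i, -0.6235 + 0.7818i, -0.7818 + 0.6235i, -0.9010 + 0.4339i, -0.9749 + 0.2225i, -1, -0.9749 - 0.2225i, -0.9010 - 0.4339i, -0.7818 - 0.6235i, -0.6235 - 0.7818i, -0.4339 - 0.9010i, -0.2225 - 0.9749i, -i, 0.2225 - 0.9749i, 0.4339 - 0.9010i, 0.6235 - 0.7818i, 0.7818 - 0.6235i, 0.9010 - 0.4339i, 0.9749 - 0.2225i


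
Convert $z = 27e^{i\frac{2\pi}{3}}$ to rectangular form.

a = r cos θ = 27 * -1/2 = -27/2
b = r sin θ = 27 * sqrt(3)/2 = 27*sqrt(3)/2
z = -27/2 + (27*sqrt(3)/2)i


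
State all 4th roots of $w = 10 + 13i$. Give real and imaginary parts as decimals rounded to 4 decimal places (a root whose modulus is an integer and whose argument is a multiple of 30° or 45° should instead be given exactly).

|w| = sqrt(269) ≈ 16.401219, arg(w) ≈ 52.431408°
Root modulus = sqrt(269)^(1/4) ≈ 2.012422
Root arguments: θ_k = (arg(w) + 360°k)/4 for k = 0, 1, ..., 3
Compute each root as (root modulus)(cos θ_k + i sin θ_k) using full-precision intermediates, then round to 4 decimal places.
Roots: 1.9600 + 0.4564i, -0.4564 + 1.9600i, -1.9600 - 0.4564i, 0.4564 - 1.9600i


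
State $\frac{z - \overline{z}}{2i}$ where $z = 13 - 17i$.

z - conjugate(z) = 2bi
(z - conjugate(z))/(2i) = 2bi/(2i) = b = -17


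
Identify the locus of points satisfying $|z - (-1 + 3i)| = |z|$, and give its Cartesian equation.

|z - z1| = |z - z2| means z is equidistant from z1 and z2,
i.e. the perpendicular bisector of the segment from (-1, 3) to (0, 0) (midpoint (-1/2, 3/2)).
With z = x + yi, square both sides:
(x - (-1))^2 + (y - 3)^2 = (x - 0)^2 + (y - 0)^2
The x^2 and y^2 terms cancel: 2x + (-6)y = 0 - 10 = -10
Simplify: x - 3y = -5
Locus: Perpendicular bisector of the segment from (-1, 3) to (0, 0): the line x - 3y = -5


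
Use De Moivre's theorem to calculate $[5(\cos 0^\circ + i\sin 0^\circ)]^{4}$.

By De Moivre: z^n = r^n(cos(nθ) + i sin(nθ))
= 5^4(cos(4*0°) + i sin(4*0°))
= 625(cos 0° + i sin 0°)
= 625


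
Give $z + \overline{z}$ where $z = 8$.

z + conjugate(z) = (a + bi) + (a - bi) = 2a
= 2 * 8 = 16


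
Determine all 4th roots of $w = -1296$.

|w| = 1296, arg(w) = 180°
Root modulus = 1296^(1/4) = 6
Root arguments: θ_k = (180° + 360°k)/4 for k = 0, 1, ..., 3
Roots: 3*sqrt(2) + 3*sqrt(2)i, -3*sqrt(2) + 3*sqrt(2)i, -3*sqrt(2) - 3*sqrt(2)i, 3*sqrt(2) - 3*sqrt(2)i


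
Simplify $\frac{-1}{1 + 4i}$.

Multiply numerator and denominator by conjugate (1 - 4i):
= (-1)(1 - 4i) / (1^2 + 4^2)
= (-1 + 4i) / 17
= -1/17 + (4/17)i


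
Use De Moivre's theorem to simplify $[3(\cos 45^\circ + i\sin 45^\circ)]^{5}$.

By De Moivre: z^n = r^n(cos(nθ) + i sin(nθ))
= 3^5(cos(5*45°) + i sin(5*45°))
= 243(cos 225° + i sin 225°)
= -243*sqrt(2)/2 - (243*sqrt(2)/2)i


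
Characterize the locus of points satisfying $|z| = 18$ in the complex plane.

|z| = 18 means sqrt(x^2 + y^2) = 18
This is a circle of radius 18 centered at the origin


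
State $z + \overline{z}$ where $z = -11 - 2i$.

z + conjugate(z) = (a + bi) + (a - bi) = 2a
= 2 * (-11) = -22


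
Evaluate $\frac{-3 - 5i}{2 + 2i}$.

Multiply numerator and denominator by conjugate (2 - 2i):
= (-3 - 5i)(2 - 2i) / (2^2 + 2^2)
= (-16 - 4i) / 8
Divide through by 4: (-4 - i) / 2
= -2 - (1/2)i


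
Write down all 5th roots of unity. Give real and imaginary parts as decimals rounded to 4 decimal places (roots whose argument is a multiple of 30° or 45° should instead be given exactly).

ω_k = e^(2πik/5) = cos(2πk/5) + i sin(2πk/5) for k = 0, 1, ..., 4
Roots: 1, 0.3090 + 0.9511i, -0.8090 + 0.5878i, -0.8090 - 0.5878i, 0.3090 - 0.9511i


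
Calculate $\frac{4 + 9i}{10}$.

Divisor is real, so divide each part by 10:
= 2/5 + (9/10)i


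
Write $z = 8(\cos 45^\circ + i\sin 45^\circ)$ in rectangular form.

a = r cos θ = 8 * sqrt(2)/2 = 4*sqrt(2)
b = r sin θ = 8 * sqrt(2)/2 = 4*sqrt(2)
z = 4*sqrt(2) + 4*sqrt(2)i


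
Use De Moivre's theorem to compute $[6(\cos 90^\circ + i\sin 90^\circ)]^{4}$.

By De Moivre: z^n = r^n(cos(nθ) + i sin(nθ))
= 6^4(cos(4*90°) + i sin(4*90°))
= 1296(cos 0° + i sin 0°)
= 1296


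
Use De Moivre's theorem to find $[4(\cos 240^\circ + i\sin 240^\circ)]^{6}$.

By De Moivre: z^n = r^n(cos(nθ) + i sin(nθ))
= 4^6(cos(6*240°) + i sin(6*240°))
= 4096(cos 0° + i sin 0°)
= 4096


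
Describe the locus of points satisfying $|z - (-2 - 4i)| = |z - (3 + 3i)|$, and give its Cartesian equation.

|z - z1| = |z - z2| means z is equidistant from z1 and z2,
i.e. the perpendicular bisector of the segment from (-2, -4) to (3, 3) (midpoint (1/2, -1/2)).
With z = x + yi, square both sides:
(x - (-2))^2 + (y - (-4))^2 = (x - 3)^2 + (y - 3)^2
The x^2 and y^2 terms cancel: 10x + 14y = 18 - 20 = -2
Simplify: 5x + 7y = -1
Locus: Perpendicular bisector of the segment from (-2, -4) to (3, 3): the line 5x + 7y = -1


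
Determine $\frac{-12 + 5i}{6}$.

Divisor is real, so divide each part by 6:
= -2 + (5/6)i


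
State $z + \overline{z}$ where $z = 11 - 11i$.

z + conjugate(z) = (a + bi) + (a - bi) = 2a
= 2 * 11 = 22


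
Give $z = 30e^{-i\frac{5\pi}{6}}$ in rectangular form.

a = r cos θ = 30 * -sqrt(3)/2 = -15*sqrt(3)
b = r sin θ = 30 * -1/2 = -15
z = -15*sqrt(3) - 15i


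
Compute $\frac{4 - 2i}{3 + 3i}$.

Multiply numerator and denominator by conjugate (3 - 3i):
= (4 - 2i)(3 - 3i) / (3^2 + 3^2)
= (6 - 18i) / 18
Divide through by 6: (1 - 3i) / 3
= 1/3 - i


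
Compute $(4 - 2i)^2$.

(a + bi)^2 = a^2 - b^2 + 2abi
= 4^2 - (-2)^2 + 2*4*(-2)i
= 12 - 16i


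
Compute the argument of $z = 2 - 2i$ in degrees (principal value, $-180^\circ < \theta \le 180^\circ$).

θ = arctan(b/a) = arctan(-2/2) (quadrant-adjusted) = -45°


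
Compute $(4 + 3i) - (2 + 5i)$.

(4 - 2) + (3 - 5)i = 2 - 2i


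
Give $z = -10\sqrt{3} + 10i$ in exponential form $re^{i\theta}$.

r = |z| = sqrt((-10*sqrt(3))^2 + (10)^2) = sqrt(300 + 100) = sqrt(400) = 20
θ = arctan(b/a) = arctan(10/-17.3205) (quadrant-adjusted) = 150° = 5π/6
z = 20e^(i*5π/6)


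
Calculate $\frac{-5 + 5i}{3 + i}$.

Multiply numerator and denominator by conjugate (3 - i):
= (-5 + 5i)(3 - i) / (3^2 + 1^2)
= (-10 + 20i) / 10
= -1 + 2i


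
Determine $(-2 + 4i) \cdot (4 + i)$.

(a1*a2 - b1*b2) + (a1*b2 + b1*a2)i
= (-8 - 4) + (-2 + 16)i
= -12 + 14i


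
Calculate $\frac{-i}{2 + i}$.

Multiply numerator and denominator by conjugate (2 - i):
= (-i)(2 - i) / (2^2 + 1^2)
= (-1 - 2i) / 5
= -1/5 - (2/5)i


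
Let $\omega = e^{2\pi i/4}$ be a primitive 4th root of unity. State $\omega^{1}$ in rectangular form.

ω^1 = e^(2πi·1/4) = e^(i·1π/2)
= cos(1π/2) + i sin(1π/2)
= i


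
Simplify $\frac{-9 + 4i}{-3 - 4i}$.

Multiply numerator and denominator by conjugate (-3 + 4i):
= (-9 + 4i)(-3 + 4i) / ((-3)^2 + (-4)^2)
= (11 - 48i) / 25
= 11/25 - (48/25)i


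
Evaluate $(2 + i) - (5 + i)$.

(2 - 5) + (1 - 1)i = -3


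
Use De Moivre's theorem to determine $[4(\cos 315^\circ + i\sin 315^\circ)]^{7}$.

By De Moivre: z^n = r^n(cos(nθ) + i sin(nθ))
= 4^7(cos(7*315°) + i sin(7*315°))
= 16384(cos 45° + i sin 45°)
= 8192*sqrt(2) + 8192*sqrt(2)i


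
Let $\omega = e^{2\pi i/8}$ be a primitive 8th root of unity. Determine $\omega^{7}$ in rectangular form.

ω^7 = e^(2πi·7/8) = e^(i·7π/4)
= cos(7π/4) + i sin(7π/4)
= sqrt(2)/2 - (sqrt(2)/2)i


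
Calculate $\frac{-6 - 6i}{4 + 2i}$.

Multiply numerator and denominator by conjugate (4 - 2i):
= (-6 - 6i)(4 - 2i) / (4^2 + 2^2)
= (-36 - 12i) / 20
Divide through by 4: (-9 - 3i) / 5
= -9/5 - (3/5)i


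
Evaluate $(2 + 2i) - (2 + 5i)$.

(2 - 2) + (2 - 5)i = -3i


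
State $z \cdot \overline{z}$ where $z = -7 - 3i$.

z * conjugate(z) = |z|^2 = a^2 + b^2
= (-7)^2 + (-3)^2 = 58


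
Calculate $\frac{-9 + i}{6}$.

Divisor is real, so divide each part by 6:
= -3/2 + (1/6)i


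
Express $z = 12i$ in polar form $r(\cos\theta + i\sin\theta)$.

r = |z| = sqrt(a^2 + b^2) = sqrt((0)^2 + (12)^2) = sqrt(0 + 144) = sqrt(144) = 12
a = 0 and b > 0, so z lies on the positive imaginary axis: θ = 90°
z = 12(cos 90° + i sin 90°)


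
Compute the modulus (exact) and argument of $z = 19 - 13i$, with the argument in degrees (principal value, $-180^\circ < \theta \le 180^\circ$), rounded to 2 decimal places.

|z| = sqrt(19^2 + (-13)^2) = sqrt(530)
arg(z) = arctan(b/a) = arctan(-13/19) (quadrant-adjusted) = -34.38°


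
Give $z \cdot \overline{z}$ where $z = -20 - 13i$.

z * conjugate(z) = |z|^2 = a^2 + b^2
= (-20)^2 + (-13)^2 = 569


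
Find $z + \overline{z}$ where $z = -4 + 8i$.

z + conjugate(z) = (a + bi) + (a - bi) = 2a
= 2 * (-4) = -8


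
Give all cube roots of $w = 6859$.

|w| = 6859, arg(w) = 0°
Root modulus = 6859^(1/3) = 19
Root arguments: θ_k = (0° + 360°k)/3 for k = 0, 1, ..., 2
Roots: 19, -19/2 + (19*sqrt(3)/2)i, -19/2 - (19*sqrt(3)/2)i


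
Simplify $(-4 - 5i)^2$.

(a + bi)^2 = a^2 - b^2 + 2abi
= (-4)^2 - (-5)^2 + 2*(-4)*(-5)i
= -9 + 40i


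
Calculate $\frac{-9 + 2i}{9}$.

Divisor is real, so divide each part by 9:
= -1 + (2/9)i


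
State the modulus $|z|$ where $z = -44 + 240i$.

|z| = sqrt(a^2 + b^2) = sqrt((-44)^2 + 240^2) = sqrt(59536) = 244


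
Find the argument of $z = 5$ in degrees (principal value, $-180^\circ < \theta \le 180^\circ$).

b = 0 and a > 0, so z lies on the positive real axis: θ = 0°


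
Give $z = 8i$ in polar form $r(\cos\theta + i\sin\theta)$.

r = |z| = sqrt(a^2 + b^2) = sqrt((0)^2 + (8)^2) = sqrt(0 + 64) = sqrt(64) = 8
a = 0 and b > 0, so z lies on the positive imaginary axis: θ = 90°
z = 8(cos 90° + i sin 90°)


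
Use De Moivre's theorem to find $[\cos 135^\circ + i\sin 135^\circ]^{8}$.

By De Moivre: z^n = r^n(cos(nθ) + i sin(nθ))
= 1^8(cos(8*135°) + i sin(8*135°))
= 1(cos 0° + i sin 0°)
= 1


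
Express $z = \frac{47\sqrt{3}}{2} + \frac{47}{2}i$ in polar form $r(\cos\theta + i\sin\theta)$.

r = |z| = sqrt(a^2 + b^2) = sqrt((47*sqrt(3)/2)^2 + (47/2)^2) = sqrt(6627/4 + 2209/4) = sqrt(2209) = 47
θ = arctan(b/a) = arctan(23.5/40.7032) (quadrant-adjusted) = 30°
z = 47(cos 30° + i sin 30°)


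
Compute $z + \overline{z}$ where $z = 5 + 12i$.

z + conjugate(z) = (a + bi) + (a - bi) = 2a
= 2 * 5 = 10


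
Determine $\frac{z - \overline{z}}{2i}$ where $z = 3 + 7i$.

z - conjugate(z) = 2bi
(z - conjugate(z))/(2i) = 2bi/(2i) = b = 7


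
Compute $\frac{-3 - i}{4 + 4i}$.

Multiply numerator and denominator by conjugate (4 - 4i):
= (-3 - i)(4 - 4i) / (4^2 + 4^2)
= (-16 + 8i) / 32
Divide through by 8: (-2 + i) / 4
= -1/2 + (1/4)i


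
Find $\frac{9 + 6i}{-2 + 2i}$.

Multiply numerator and denominator by conjugate (-2 - 2i):
= (9 + 6i)(-2 - 2i) / ((-2)^2 + 2^2)
= (-6 - 30i) / 8
Divide through by 2: (-3 - 15i) / 4
= -3/4 - (15/4)i


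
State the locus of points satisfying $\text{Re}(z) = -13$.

Re(z) = x where z = x + yi; the equation x = -13 is satisfied by all points with that x-coordinate
Locus: Vertical line x = -13


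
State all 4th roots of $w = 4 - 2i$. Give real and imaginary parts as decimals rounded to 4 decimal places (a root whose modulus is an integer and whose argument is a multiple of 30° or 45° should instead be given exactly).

|w| = sqrt(20) ≈ 4.472136, arg(w) ≈ 333.434949°
Root modulus = sqrt(20)^(1/4) ≈ 1.454215
Root arguments: θ_k = (arg(w) + 360°k)/4 for k = 0, 1, ..., 3
Compute each root as (root modulus)(cos θ_k + i sin θ_k) using full-precision intermediates, then round to 4 decimal places.
Roots: 0.1682 + 1.4445i, -1.4445 + 0.1682i, -0.1682 - 1.4445i, 1.4445 - 0.1682i


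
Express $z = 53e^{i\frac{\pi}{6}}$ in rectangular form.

a = r cos θ = 53 * sqrt(3)/2 = 53*sqrt(3)/2
b = r sin θ = 53 * 1/2 = 53/2
z = 53*sqrt(3)/2 + (53/2)i


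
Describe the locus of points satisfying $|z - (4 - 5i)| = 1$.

|z - z0| = r describes a circle centered at z0 with radius r
Here z0 = 4 - 5i and r = 1
Locus: Circle centered at (4, -5) with radius 1


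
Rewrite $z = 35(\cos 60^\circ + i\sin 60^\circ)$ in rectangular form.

a = r cos θ = 35 * 1/2 = 35/2
b = r sin θ = 35 * sqrt(3)/2 = 35*sqrt(3)/2
z = 35/2 + (35*sqrt(3)/2)i


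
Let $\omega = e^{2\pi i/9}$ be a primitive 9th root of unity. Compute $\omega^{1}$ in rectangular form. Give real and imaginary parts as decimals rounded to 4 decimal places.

ω^1 = e^(2πi·1/9) = e^(i·2π/9)
= cos(2π/9) + i sin(2π/9)
= 0.7660 + 0.6428i


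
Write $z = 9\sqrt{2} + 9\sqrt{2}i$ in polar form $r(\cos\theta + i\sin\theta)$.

r = |z| = sqrt(a^2 + b^2) = sqrt((9*sqrt(2))^2 + (9*sqrt(2))^2) = sqrt(162 + 162) = sqrt(324) = 18
θ = arctan(b/a) = arctan(12.7279/12.7279) (quadrant-adjusted) = 45°
z = 18(cos 45° + i sin 45°)


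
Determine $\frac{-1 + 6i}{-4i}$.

Multiply numerator and denominator by conjugate (4i):
= (-1 + 6i)(4i) / (0^2 + (-4)^2)
= (-24 - 4i) / 16
Divide through by 4: (-6 - i) / 4
= -3/2 - (1/4)i


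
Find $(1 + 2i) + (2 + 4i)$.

(1 + 2) + (2 + 4)i = 3 + 6i


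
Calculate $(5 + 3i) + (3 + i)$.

(5 + 3) + (3 + 1)i = 8 + 4i


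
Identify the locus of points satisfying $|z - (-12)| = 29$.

|z - z0| = r describes a circle centered at z0 with radius r
Here z0 = -12 and r = 29
Locus: Circle centered at (-12, 0) with radius 29


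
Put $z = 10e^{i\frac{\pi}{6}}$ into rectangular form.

a = r cos θ = 10 * sqrt(3)/2 = 5*sqrt(3)
b = r sin θ = 10 * 1/2 = 5
z = 5*sqrt(3) + 5i


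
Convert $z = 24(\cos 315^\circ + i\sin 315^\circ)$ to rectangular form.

a = r cos θ = 24 * sqrt(2)/2 = 12*sqrt(2)
b = r sin θ = 24 * -sqrt(2)/2 = -12*sqrt(2)
z = 12*sqrt(2) - 12*sqrt(2)i


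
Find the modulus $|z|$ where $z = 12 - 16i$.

|z| = sqrt(a^2 + b^2) = sqrt(12^2 + (-16)^2) = sqrt(400) = 20


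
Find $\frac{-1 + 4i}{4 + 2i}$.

Multiply numerator and denominator by conjugate (4 - 2i):
= (-1 + 4i)(4 - 2i) / (4^2 + 2^2)
= (4 + 18i) / 20
Divide through by 2: (2 + 9i) / 10
= 1/5 + (9/10)i


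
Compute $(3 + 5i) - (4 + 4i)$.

(3 - 4) + (5 - 4)i = -1 + i


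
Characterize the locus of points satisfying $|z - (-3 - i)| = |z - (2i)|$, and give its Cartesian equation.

|z - z1| = |z - z2| means z is equidistant from z1 and z2,
i.e. the perpendicular bisector of the segment from (-3, -1) to (0, 2) (midpoint (-3/2, 1/2)).
With z = x + yi, square both sides:
(x - (-3))^2 + (y - (-1))^2 = (x - 0)^2 + (y - 2)^2
The x^2 and y^2 terms cancel: 6x + 6y = 4 - 10 = -6
Simplify: x + y = -1
Locus: Perpendicular bisector of the segment from (-3, -1) to (0, 2): the line x + y = -1


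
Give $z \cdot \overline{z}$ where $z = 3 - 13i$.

z * conjugate(z) = |z|^2 = a^2 + b^2
= 3^2 + (-13)^2 = 178


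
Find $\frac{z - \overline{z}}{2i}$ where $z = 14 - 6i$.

z - conjugate(z) = 2bi
(z - conjugate(z))/(2i) = 2bi/(2i) = b = -6


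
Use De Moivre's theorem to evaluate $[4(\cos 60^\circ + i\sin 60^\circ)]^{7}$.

By De Moivre: z^n = r^n(cos(nθ) + i sin(nθ))
= 4^7(cos(7*60°) + i sin(7*60°))
= 16384(cos 60° + i sin 60°)
= 8192 + 8192*sqrt(3)i


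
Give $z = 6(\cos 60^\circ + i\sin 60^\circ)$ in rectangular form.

a = r cos θ = 6 * 1/2 = 3
b = r sin θ = 6 * sqrt(3)/2 = 3*sqrt(3)
z = 3 + 3*sqrt(3)i


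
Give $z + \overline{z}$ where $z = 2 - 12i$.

z + conjugate(z) = (a + bi) + (a - bi) = 2a
= 2 * 2 = 4


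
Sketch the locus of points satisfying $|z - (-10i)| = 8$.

|z - z0| = r describes a circle centered at z0 with radius r
Here z0 = -10i and r = 8
Locus: Circle centered at (0, -10) with radius 8


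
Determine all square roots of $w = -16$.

|w| = 16, arg(w) = 180°
Root modulus = 16^(1/2) = 4
Root arguments: θ_k = (180° + 360°k)/2 for k = 0, 1, ..., 1
Roots: 4i, -4i


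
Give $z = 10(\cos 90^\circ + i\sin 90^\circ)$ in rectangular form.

a = r cos θ = 10 * 0 = 0
b = r sin θ = 10 * 1 = 10
z = 10i


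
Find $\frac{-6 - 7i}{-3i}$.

Multiply numerator and denominator by conjugate (3i):
= (-6 - 7i)(3i) / (0^2 + (-3)^2)
= (21 - 18i) / 9
Divide through by 3: (7 - 6i) / 3
= 7/3 - 2i


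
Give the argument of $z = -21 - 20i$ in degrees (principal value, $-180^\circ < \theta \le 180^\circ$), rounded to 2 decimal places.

θ = arctan(b/a) = arctan(-20/-21) (quadrant-adjusted) = -136.40°
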